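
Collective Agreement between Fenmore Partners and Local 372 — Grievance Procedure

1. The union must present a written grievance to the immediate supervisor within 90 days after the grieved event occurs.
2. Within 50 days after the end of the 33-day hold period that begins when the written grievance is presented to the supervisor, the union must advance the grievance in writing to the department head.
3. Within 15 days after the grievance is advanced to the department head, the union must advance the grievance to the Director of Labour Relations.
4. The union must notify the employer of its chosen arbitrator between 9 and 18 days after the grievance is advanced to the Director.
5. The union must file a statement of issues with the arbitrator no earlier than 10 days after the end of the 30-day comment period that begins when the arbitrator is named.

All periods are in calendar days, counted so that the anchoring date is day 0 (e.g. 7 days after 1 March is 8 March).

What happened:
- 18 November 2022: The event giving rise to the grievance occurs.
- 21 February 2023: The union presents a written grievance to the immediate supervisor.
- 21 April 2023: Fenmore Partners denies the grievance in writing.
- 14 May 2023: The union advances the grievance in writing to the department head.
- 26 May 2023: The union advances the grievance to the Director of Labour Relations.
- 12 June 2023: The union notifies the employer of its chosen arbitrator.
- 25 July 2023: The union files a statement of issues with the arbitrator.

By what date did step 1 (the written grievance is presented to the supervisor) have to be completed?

16 February 2023

Step 1 runs from 18 November 2022, when the grieved event occurs. 90 days after 18 November 2022 is 16 February 2023.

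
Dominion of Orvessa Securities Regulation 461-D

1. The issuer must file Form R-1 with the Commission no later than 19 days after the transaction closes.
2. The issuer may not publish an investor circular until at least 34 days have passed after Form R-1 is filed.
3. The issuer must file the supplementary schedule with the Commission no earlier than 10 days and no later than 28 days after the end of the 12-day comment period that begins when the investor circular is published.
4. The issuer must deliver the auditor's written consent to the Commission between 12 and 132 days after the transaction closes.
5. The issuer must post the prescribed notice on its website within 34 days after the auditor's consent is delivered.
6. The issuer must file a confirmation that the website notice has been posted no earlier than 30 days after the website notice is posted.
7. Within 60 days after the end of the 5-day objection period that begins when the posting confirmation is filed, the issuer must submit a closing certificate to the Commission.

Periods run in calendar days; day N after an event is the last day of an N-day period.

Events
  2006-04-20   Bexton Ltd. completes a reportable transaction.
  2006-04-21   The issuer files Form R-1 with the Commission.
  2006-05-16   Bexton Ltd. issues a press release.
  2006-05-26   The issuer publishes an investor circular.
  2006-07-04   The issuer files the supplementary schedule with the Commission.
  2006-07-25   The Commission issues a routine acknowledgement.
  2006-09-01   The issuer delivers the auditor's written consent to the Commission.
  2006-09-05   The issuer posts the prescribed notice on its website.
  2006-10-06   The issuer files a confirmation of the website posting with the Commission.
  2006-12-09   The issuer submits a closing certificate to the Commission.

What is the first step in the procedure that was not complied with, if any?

Step 4

(1) due by 2006-04-20 + 19 days = 2006-05-09; completed 2006-04-21, before the deadline.
(2) permitted from 2006-04-21 + 34 days = 2006-05-25 onward; 2006-05-26 is on or after that date.
(3) the permitted window runs from 2006-06-07 + 10 = 2006-06-17 to 2006-06-07 + 28 = 2006-07-05; done 2006-07-04, which is between those dates.
(4) the permitted window runs from 2006-04-20 + 12 = 2006-05-02 to 2006-04-20 + 132 = 2006-08-30; done 2006-09-01 — 2 days after the window closed.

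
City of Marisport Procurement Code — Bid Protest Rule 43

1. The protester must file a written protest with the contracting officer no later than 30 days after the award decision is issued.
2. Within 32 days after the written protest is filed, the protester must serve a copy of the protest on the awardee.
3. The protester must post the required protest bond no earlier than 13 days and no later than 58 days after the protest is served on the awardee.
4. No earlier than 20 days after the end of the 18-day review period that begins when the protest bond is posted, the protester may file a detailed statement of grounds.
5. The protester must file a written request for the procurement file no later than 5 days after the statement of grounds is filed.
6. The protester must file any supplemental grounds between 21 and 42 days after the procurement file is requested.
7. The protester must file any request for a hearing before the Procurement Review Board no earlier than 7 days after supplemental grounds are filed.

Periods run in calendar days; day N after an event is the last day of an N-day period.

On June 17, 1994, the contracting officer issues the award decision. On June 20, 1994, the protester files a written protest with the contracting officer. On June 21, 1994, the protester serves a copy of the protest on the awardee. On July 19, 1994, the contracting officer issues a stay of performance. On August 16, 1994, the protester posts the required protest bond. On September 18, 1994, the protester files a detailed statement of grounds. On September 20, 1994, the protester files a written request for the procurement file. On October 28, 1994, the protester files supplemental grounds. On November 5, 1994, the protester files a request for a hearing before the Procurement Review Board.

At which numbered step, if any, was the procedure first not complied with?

(1) due by June 17, 1994 + 30 days = July 17, 1994; completed June 20, 1994, before the deadline.
(2) due by June 20, 1994 + 32 days = July 22, 1994; June 21, 1994 is within that limit.
(3) the permitted window runs from June 21, 1994 + 13 = July 4, 1994 to June 21, 1994 + 58 = August 18, 1994; done August 16, 1994, which is between those dates.
(4) permitted from September 3, 1994 + 20 days = September 23, 1994 onward; September 18, 1994 is 5 days before the earliest permitted date.
The procedure was therefore not followed at step 4.

Step 4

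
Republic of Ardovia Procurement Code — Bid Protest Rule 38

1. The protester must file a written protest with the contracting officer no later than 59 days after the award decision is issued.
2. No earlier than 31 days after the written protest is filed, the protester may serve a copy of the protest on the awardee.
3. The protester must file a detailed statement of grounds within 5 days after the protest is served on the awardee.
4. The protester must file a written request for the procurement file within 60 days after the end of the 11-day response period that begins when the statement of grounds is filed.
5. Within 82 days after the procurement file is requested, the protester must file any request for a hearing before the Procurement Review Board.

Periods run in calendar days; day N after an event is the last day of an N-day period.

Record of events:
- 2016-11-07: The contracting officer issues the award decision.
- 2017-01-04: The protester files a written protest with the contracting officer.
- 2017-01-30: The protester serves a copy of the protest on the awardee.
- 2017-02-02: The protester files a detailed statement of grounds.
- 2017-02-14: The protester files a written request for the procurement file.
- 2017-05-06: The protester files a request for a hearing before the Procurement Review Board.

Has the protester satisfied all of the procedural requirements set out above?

No

Step 1: 59 days after 2016-11-07 (when the award decision is issued) is 2017-01-05; done 2017-01-04 — timely.
Step 2: the earliest permitted date is 31 days after 2017-01-04 (when the written protest is filed), i.e. 2017-02-04; 2017-01-30 is 5 days before the earliest permitted date.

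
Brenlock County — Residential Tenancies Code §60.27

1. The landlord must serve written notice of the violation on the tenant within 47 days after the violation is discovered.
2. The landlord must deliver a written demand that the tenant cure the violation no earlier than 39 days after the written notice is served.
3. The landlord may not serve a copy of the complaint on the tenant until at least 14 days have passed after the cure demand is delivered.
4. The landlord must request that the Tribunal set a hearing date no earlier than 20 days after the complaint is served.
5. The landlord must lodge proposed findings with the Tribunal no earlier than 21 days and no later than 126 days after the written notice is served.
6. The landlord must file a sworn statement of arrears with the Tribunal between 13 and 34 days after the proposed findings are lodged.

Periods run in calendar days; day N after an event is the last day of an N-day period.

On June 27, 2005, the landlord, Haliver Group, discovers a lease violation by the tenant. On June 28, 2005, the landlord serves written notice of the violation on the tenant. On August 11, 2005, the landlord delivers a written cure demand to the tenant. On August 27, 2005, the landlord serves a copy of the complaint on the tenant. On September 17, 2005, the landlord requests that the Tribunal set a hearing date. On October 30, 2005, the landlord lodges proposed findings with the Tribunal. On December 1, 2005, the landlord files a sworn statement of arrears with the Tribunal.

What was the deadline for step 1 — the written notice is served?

Step 1 runs from June 27, 2005, when the violation is discovered. 47 days after June 27, 2005 is August 13, 2005.

August 13, 2005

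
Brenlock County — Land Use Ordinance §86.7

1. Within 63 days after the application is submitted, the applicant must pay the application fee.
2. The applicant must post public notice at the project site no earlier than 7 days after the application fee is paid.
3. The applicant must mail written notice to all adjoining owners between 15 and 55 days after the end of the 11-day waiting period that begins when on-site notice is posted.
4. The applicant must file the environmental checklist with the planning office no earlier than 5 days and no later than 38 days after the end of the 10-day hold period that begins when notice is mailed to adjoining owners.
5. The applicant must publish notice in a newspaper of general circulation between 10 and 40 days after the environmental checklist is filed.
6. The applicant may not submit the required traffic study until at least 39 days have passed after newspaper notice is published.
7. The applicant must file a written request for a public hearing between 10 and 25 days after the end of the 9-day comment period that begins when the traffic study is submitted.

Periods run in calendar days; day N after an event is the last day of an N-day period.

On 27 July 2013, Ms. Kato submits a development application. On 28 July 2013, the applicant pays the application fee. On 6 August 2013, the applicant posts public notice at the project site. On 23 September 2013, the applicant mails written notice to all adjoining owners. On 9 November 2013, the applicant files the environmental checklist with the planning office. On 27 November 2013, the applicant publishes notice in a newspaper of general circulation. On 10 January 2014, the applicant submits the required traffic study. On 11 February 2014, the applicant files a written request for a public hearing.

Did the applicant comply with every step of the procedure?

Yes

(1) due by 27 July 2013 + 63 days = 28 September 2013; done 28 July 2013 — timely.
(2) permitted from 28 July 2013 + 7 days = 4 August 2013 onward; done 6 August 2013 — permitted.
(3) the permitted window runs from 17 August 2013 + 15 = 1 September 2013 to 17 August 2013 + 55 = 11 October 2013; done 23 September 2013 — within the window.
(4) the permitted window runs from 3 October 2013 + 5 = 8 October 2013 to 3 October 2013 + 38 = 10 November 2013; done 9 November 2013 — within the window.
(5) the permitted window runs from 9 November 2013 + 10 = 19 November 2013 to 9 November 2013 + 40 = 19 December 2013; 27 November 2013 falls inside that range.
(6) permitted from 27 November 2013 + 39 days = 5 January 2014 onward; 10 January 2014 is on or after that date.
(7) the permitted window runs from 19 January 2014 + 10 = 29 January 2014 to 19 January 2014 + 25 = 13 February 2014; done 11 February 2014, which is between those dates.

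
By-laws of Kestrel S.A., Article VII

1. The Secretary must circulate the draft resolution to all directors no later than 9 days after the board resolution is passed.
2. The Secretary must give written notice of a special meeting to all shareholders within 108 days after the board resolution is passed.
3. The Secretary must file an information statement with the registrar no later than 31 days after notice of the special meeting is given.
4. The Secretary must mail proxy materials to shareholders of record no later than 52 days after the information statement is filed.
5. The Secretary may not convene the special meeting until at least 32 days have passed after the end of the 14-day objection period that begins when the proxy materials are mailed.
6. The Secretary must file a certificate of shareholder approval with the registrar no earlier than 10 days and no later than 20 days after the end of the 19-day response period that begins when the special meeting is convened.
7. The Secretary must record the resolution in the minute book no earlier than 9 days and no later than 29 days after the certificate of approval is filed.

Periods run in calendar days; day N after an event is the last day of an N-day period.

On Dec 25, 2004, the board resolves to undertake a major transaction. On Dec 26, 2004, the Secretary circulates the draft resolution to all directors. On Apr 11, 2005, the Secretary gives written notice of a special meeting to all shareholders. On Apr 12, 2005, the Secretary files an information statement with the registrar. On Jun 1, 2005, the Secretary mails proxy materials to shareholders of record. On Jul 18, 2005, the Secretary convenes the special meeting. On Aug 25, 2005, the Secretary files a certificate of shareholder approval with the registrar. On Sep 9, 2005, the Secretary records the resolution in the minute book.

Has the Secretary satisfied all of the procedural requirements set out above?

Yes

(1) due by Dec 25, 2004 + 9 days = Jan 3, 2005; completed Dec 26, 2004, before the deadline.
(2) due by Dec 25, 2004 + 108 days = Apr 12, 2005; completed Apr 11, 2005, before the deadline.
(3) due by Apr 11, 2005 + 31 days = May 12, 2005; done Apr 12, 2005 — timely.
(4) due by Apr 12, 2005 + 52 days = Jun 3, 2005; done Jun 1, 2005 — timely.
(5) permitted from Jun 15, 2005 + 32 days = Jul 17, 2005 onward; done Jul 18, 2005, after the minimum wait.
(6) the permitted window runs from Aug 6, 2005 + 10 = Aug 16, 2005 to Aug 6, 2005 + 20 = Aug 26, 2005; done Aug 25, 2005, which is between those dates.
(7) the permitted window runs from Aug 25, 2005 + 9 = Sep 3, 2005 to Aug 25, 2005 + 29 = Sep 23, 2005; Sep 9, 2005 falls inside that range.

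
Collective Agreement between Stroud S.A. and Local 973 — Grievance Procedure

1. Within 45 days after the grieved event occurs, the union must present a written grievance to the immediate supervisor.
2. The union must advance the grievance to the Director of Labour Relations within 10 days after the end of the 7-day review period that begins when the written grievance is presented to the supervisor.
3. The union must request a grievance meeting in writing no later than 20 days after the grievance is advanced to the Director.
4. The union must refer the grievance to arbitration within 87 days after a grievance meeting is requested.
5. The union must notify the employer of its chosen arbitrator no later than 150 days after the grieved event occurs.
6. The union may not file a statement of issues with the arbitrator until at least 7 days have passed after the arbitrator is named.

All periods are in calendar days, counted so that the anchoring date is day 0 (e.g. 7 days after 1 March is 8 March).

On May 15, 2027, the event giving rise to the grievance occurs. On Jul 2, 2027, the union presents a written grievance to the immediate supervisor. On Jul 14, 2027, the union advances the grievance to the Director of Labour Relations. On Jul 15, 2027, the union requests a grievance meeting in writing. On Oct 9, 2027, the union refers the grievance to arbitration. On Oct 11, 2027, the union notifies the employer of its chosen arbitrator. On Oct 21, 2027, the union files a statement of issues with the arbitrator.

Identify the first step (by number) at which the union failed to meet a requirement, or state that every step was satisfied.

Step 1 — counting 45 days from May 15, 2027 (when the grieved event occurs) gives a deadline of Jun 29, 2027; done Jul 2, 2027 — 3 days late.
The procedure was therefore not followed at step 1.

Step 1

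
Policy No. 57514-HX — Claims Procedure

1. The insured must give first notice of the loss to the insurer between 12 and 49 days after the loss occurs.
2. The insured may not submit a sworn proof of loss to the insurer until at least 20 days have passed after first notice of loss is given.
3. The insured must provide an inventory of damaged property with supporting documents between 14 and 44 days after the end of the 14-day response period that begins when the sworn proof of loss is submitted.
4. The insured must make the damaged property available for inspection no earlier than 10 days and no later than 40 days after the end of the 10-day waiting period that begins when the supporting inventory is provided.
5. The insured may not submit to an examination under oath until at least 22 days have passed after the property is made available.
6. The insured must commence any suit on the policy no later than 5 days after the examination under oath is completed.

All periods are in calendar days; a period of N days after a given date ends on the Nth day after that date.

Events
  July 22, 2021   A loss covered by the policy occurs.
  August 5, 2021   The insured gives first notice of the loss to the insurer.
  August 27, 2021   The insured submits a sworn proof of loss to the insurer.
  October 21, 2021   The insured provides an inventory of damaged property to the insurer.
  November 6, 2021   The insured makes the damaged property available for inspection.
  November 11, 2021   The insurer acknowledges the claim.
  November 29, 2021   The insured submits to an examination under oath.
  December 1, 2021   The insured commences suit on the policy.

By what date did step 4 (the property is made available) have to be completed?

The supporting inventory is provided on October 21, 2021; the 10-day waiting period therefore ends October 31, 2021, and step 4 runs from that date. The window is 10–40 days after October 31, 2021; it closes on December 10, 2021.

December 10, 2021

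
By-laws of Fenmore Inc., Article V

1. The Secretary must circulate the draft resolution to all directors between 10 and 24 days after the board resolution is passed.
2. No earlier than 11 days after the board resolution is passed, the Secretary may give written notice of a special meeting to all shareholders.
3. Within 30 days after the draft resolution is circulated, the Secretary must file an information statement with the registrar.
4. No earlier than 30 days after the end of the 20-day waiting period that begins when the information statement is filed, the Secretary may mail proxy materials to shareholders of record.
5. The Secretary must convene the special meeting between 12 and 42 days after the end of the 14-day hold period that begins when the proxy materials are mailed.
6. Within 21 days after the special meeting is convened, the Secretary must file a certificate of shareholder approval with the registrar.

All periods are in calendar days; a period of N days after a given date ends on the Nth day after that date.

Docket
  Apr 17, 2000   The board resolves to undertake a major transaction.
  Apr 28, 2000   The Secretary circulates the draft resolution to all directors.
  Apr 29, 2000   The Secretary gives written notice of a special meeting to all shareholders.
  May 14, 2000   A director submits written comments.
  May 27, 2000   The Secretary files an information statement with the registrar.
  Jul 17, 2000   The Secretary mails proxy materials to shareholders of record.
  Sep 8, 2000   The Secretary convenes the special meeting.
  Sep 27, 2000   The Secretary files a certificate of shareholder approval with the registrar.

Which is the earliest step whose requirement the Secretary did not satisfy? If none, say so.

(1) the permitted window runs from Apr 17, 2000 + 10 = Apr 27, 2000 to Apr 17, 2000 + 24 = May 11, 2000; done Apr 28, 2000, which is between those dates.
(2) permitted from Apr 17, 2000 + 11 days = Apr 28, 2000 onward; done Apr 29, 2000, after the minimum wait.
(3) due by Apr 28, 2000 + 30 days = May 28, 2000; May 27, 2000 is within that limit.
(4) permitted from Jun 16, 2000 + 30 days = Jul 16, 2000 onward; done Jul 17, 2000 — permitted.
(5) the permitted window runs from Jul 31, 2000 + 12 = Aug 12, 2000 to Jul 31, 2000 + 42 = Sep 11, 2000; Sep 8, 2000 falls inside that range.
(6) due by Sep 8, 2000 + 21 days = Sep 29, 2000; Sep 27, 2000 is within that limit.

None — every step was satisfied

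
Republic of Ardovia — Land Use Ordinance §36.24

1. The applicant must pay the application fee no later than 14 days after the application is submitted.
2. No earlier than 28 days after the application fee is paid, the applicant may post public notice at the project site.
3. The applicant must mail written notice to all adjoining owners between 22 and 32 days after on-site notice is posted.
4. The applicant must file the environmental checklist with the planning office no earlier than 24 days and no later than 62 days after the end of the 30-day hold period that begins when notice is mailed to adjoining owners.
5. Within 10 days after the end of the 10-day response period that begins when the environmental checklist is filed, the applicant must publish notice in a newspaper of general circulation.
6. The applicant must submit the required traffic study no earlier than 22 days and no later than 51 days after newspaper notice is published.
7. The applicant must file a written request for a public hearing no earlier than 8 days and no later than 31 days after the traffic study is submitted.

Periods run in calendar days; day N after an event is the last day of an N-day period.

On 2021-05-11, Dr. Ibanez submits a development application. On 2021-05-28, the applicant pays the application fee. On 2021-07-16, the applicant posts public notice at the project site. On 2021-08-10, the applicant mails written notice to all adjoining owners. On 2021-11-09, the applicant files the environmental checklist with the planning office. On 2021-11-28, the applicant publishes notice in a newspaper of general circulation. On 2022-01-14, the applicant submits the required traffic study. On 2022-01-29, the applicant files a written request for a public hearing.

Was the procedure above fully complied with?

No

Step 1 — counting 14 days from 2021-05-11 (when the application is submitted) gives a deadline of 2021-05-25; not done until 2021-05-28, 3 days after the deadline.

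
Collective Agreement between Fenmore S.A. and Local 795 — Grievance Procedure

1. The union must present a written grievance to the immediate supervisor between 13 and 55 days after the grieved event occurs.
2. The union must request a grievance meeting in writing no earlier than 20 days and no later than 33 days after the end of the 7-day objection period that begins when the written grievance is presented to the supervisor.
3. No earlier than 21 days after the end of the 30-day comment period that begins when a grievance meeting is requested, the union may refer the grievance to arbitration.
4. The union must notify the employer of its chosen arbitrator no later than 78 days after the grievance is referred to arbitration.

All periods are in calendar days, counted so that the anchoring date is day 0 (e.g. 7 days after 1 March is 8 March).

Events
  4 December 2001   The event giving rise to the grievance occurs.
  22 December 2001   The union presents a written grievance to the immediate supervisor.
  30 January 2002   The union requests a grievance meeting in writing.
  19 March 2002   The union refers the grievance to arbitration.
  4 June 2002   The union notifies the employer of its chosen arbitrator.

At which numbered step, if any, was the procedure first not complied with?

Step 1 — 13 and 55 days from 4 December 2001 (when the grieved event occurs) are 17 December 2001 and 28 January 2002 respectively; done 22 December 2001, which is between those dates.
Step 2 — 20 and 33 days from 29 December 2001 (end of the 7-day objection period, which began when the written grievance is presented to the supervisor on 22 December 2001) are 18 January 2002 and 31 January 2002 respectively; done 30 January 2002 — within the window.
Step 3 — must wait 21 days from 1 March 2002 (end of the 30-day comment period, which began when a grievance meeting is requested on 30 January 2002), so not before 22 March 2002; acted on 19 March 2002, 3 days prematurely.

Step 3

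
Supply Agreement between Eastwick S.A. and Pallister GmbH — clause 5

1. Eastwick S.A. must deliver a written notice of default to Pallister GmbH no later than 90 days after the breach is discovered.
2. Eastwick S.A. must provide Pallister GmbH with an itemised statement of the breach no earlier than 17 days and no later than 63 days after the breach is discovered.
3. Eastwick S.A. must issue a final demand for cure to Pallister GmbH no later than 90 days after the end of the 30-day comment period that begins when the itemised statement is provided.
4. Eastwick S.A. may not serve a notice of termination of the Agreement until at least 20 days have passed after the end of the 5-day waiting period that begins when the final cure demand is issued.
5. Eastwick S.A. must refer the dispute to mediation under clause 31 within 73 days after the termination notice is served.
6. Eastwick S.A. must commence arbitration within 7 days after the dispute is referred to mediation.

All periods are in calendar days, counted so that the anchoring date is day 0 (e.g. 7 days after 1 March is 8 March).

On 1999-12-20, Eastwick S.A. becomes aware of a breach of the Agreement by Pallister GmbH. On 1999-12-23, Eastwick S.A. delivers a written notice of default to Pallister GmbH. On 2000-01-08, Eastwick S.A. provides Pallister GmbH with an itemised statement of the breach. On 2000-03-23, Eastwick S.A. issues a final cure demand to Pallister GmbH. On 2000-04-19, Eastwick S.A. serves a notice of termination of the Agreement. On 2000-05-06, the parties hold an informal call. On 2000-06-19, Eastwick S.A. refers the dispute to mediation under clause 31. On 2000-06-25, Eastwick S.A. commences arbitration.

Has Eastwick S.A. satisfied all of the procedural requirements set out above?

(1) due by 1999-12-20 + 90 days = 2000-03-19; done 1999-12-23 — timely.
(2) the permitted window runs from 1999-12-20 + 17 = 2000-01-06 to 1999-12-20 + 63 = 2000-02-21; 2000-01-08 falls inside that range.
(3) due by 2000-02-07 + 90 days = 2000-05-07; done 2000-03-23 — timely.
(4) permitted from 2000-03-28 + 20 days = 2000-04-17 onward; 2000-04-19 is on or after that date.
(5) due by 2000-04-19 + 73 days = 2000-07-01; done 2000-06-19 — timely.
(6) due by 2000-06-19 + 7 days = 2000-06-26; done 2000-06-25 — timely.

Yes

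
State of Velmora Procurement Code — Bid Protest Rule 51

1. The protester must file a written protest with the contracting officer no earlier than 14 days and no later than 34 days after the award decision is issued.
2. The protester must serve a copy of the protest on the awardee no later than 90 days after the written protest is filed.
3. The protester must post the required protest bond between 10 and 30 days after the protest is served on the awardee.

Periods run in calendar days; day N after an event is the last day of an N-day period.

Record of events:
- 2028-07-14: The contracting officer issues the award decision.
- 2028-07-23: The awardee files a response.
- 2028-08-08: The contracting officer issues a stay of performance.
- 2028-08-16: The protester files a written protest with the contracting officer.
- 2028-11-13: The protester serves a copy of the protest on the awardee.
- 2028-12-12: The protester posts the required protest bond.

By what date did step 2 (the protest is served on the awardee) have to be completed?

Step 2 runs from 2028-08-16, when the written protest is filed. 90 days after 2028-08-16 is 2028-11-14.

2028-11-14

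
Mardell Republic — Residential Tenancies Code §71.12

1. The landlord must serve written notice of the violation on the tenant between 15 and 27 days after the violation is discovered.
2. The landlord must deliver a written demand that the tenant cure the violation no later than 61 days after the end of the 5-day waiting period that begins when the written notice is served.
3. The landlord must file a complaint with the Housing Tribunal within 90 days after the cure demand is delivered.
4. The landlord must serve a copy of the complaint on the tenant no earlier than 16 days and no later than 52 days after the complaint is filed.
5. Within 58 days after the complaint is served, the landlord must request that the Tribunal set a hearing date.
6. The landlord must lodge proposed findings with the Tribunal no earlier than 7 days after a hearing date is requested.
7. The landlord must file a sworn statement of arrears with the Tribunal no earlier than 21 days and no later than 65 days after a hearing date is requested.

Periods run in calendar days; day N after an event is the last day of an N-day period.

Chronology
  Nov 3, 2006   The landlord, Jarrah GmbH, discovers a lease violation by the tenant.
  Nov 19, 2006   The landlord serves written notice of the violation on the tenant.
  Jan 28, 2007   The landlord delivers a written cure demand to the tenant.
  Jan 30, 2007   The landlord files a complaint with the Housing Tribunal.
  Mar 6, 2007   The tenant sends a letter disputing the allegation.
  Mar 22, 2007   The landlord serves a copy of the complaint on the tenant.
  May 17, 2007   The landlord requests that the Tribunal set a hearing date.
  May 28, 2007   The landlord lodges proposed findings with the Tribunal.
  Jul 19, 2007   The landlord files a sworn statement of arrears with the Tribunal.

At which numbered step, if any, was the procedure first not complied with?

Step 2

Step 1: the window is 15–27 days after Nov 3, 2006 (when the violation is discovered), so Nov 18, 2006 through Nov 30, 2006; done Nov 19, 2006, which is between those dates.
Step 2: 61 days after Nov 24, 2006 (end of the 5-day waiting period, which began when the written notice is served on Nov 19, 2006) is Jan 24, 2007; not done until Jan 28, 2007, 4 days after the deadline.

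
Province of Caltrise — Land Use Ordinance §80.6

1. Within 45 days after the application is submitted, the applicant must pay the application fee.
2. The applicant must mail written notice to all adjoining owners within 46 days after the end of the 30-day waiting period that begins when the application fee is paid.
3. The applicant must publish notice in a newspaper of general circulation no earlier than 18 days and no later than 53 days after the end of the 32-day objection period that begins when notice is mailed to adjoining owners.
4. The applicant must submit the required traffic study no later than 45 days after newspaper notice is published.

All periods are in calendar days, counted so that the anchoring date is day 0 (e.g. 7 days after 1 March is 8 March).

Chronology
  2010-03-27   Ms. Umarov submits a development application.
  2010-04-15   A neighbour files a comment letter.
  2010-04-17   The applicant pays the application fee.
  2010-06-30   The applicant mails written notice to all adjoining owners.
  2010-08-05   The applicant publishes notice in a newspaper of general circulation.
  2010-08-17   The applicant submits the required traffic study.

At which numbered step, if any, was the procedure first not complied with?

(1) due by 2010-03-27 + 45 days = 2010-05-11; completed 2010-04-17, before the deadline.
(2) due by 2010-05-17 + 46 days = 2010-07-02; done 2010-06-30 — timely.
(3) the permitted window runs from 2010-08-01 + 18 = 2010-08-19 to 2010-08-01 + 53 = 2010-09-23; done 2010-08-05 — 14 days before the window opened.

Step 3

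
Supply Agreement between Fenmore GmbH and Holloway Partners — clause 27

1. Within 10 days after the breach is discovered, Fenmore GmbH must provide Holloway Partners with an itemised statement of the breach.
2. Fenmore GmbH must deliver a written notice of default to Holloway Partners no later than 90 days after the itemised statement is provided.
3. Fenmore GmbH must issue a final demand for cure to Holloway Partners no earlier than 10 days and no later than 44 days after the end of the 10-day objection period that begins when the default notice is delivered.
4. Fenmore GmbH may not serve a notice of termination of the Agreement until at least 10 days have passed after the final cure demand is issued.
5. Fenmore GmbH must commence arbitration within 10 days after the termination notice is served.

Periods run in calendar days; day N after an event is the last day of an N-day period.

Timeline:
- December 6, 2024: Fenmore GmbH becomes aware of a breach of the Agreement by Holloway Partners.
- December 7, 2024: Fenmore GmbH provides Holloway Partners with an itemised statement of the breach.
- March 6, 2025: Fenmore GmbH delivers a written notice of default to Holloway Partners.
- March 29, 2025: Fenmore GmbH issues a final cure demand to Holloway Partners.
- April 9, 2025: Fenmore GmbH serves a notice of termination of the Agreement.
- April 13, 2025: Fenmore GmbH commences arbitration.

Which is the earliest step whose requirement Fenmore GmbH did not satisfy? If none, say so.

None — every step was satisfied

Step 1: 10 days after December 6, 2024 (when the breach is discovered) is December 16, 2024; completed December 7, 2024, before the deadline.
Step 2: 90 days after December 7, 2024 (when the itemised statement is provided) is March 7, 2025; completed March 6, 2025, before the deadline.
Step 3: the window is 10–44 days after March 16, 2025 (end of the 10-day objection period, which began when the default notice is delivered on March 6, 2025), so March 26, 2025 through April 29, 2025; done March 29, 2025, which is between those dates.
Step 4: the earliest permitted date is 10 days after March 29, 2025 (when the final cure demand is issued), i.e. April 8, 2025; April 9, 2025 is on or after that date.
Step 5: 10 days after April 9, 2025 (when the termination notice is served) is April 19, 2025; done April 13, 2025 — timely.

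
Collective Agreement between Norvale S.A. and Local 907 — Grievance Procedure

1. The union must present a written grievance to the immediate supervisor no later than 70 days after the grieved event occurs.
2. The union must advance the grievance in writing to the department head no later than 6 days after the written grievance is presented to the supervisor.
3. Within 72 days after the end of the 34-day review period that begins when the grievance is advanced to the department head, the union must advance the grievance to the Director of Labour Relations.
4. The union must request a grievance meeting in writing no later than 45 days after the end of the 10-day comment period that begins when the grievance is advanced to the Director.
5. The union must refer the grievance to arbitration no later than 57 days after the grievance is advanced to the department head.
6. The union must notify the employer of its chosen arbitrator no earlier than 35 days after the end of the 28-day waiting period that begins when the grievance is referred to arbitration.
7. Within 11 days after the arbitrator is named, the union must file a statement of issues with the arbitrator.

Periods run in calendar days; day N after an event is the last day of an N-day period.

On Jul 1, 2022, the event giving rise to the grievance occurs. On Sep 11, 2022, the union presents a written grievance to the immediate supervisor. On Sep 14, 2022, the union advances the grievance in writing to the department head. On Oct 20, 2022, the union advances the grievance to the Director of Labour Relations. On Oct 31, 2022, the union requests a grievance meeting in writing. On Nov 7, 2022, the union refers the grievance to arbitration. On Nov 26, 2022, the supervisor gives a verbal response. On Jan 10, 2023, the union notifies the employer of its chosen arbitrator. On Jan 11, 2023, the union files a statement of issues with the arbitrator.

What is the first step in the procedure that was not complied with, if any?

Step 1 — counting 70 days from Jul 1, 2022 (when the grieved event occurs) gives a deadline of Sep 9, 2022; Sep 11, 2022 misses that deadline by 2 days.

Step 1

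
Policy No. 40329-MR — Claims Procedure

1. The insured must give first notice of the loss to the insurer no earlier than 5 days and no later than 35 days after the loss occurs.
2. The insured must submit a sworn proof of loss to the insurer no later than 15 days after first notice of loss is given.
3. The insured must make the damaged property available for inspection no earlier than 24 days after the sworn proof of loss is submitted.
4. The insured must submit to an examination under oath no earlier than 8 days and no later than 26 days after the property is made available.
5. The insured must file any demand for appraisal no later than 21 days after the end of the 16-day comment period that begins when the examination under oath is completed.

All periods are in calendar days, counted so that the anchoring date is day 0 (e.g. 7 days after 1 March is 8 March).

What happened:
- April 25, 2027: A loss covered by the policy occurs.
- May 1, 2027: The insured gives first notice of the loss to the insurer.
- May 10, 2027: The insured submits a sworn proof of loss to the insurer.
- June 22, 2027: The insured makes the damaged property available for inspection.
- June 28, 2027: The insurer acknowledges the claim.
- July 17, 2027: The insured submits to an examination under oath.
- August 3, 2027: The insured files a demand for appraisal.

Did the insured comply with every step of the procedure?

Yes

Step 1 — 5 and 35 days from April 25, 2027 (when the loss occurs) are April 30, 2027 and May 30, 2027 respectively; May 1, 2027 falls inside that range.
Step 2 — counting 15 days from May 1, 2027 (when first notice of loss is given) gives a deadline of May 16, 2027; completed May 10, 2027, before the deadline.
Step 3 — must wait 24 days from May 10, 2027 (when the sworn proof of loss is submitted), so not before June 3, 2027; done June 22, 2027 — permitted.
Step 4 — 8 and 26 days from June 22, 2027 (when the property is made available) are June 30, 2027 and July 18, 2027 respectively; July 17, 2027 falls inside that range.
Step 5 — counting 21 days from August 2, 2027 (end of the 16-day comment period, which began when the examination under oath is completed on July 17, 2027) gives a deadline of August 23, 2027; August 3, 2027 is within that limit.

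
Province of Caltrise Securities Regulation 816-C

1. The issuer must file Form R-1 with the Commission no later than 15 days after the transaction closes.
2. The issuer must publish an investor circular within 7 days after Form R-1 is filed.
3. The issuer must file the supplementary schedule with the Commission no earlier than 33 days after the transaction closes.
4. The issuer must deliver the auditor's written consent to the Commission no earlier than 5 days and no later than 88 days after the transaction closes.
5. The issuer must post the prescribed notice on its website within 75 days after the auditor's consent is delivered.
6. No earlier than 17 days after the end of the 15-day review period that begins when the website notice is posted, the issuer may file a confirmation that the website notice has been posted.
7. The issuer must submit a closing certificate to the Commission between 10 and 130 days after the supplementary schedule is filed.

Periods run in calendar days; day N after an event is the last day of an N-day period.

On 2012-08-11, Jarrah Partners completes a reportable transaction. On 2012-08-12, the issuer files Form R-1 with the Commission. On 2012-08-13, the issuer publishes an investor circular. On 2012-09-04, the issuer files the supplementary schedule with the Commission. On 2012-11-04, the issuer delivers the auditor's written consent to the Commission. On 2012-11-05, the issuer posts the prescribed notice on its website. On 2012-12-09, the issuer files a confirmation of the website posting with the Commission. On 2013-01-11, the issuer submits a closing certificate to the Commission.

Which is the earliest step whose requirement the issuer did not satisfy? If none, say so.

Step 3

Step 1 — counting 15 days from 2012-08-11 (when the transaction closes) gives a deadline of 2012-08-26; done 2012-08-12 — timely.
Step 2 — counting 7 days from 2012-08-12 (when Form R-1 is filed) gives a deadline of 2012-08-19; done 2012-08-13 — timely.
Step 3 — must wait 33 days from 2012-08-11 (when the transaction closes), so not before 2012-09-13; done 2012-09-04 — 9 days too early.
The procedure was therefore not followed at step 3.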